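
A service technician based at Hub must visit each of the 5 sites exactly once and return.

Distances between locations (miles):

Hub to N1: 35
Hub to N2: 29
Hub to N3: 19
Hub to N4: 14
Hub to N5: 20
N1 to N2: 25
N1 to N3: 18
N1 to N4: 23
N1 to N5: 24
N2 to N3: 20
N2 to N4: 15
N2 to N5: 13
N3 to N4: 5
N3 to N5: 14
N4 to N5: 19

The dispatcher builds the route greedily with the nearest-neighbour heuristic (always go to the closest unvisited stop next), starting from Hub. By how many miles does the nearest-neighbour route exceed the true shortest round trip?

Excess over optimum: 11 miles.

Hub: N4=14, N3=19, N5=20, N2=29, N1=35 ⇒ N4
N4: N3=5, N2=15, N5=19, N1=23 ⇒ N3
N3: N5=14, N1=18, N2=20 ⇒ N5
N5: N2=13, N1=24 ⇒ N2
N2: N1=25 ⇒ N1
NN route Hub → N4 → N3 → N5 → N2 → N1 → Hub costs 106.
Optimal: Hub → N4 → N3 → N1 → N2 → N5 → Hub costs 95 (by enumerating all 60 distinct tours).
Excess = 106 − 95 = 11.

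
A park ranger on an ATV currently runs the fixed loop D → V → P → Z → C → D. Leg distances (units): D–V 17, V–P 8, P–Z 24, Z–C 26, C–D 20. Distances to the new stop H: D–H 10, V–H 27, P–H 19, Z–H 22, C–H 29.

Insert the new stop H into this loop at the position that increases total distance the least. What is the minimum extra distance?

+17 — insert H between P and Z.

Insertion cost between consecutive stops i–j is d(i,H) + d(H,j) − d(i,j):
  between D and V: 10 + 27 − 17 = 20
  between V and P: 27 + 19 − 8 = 38
  between P and Z: 19 + 22 − 24 = 17
  between Z and C: 22 + 29 − 26 = 25
  between C and D: 29 + 10 − 20 = 19
Cheapest insertion is between P and Z, adding 17.
New total = 95 + 17 = 112.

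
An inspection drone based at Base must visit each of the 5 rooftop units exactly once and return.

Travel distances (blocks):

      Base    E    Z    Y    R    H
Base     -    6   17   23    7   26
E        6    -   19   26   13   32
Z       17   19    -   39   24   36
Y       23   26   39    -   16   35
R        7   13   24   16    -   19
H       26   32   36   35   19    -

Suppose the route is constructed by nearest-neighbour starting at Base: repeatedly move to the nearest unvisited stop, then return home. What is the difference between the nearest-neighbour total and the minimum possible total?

4 blocks longer than the optimal tour.

From Base: E=6, R=7, Z=17, Y=23, H=26 → choose E (6).
From E: R=13, Z=19, Y=26, H=32 → choose R (13).
From R: Y=16, H=19, Z=24 → choose Y (16).
From Y: H=35, Z=39 → choose H (35).
From H: Z=36 → choose Z (36).
NN route Base → E → R → Y → H → Z → Base costs 123.
Optimal: Base → E → Z → H → Y → R → Base costs 119 (by enumerating all 60 distinct tours).
Excess = 123 − 119 = 4.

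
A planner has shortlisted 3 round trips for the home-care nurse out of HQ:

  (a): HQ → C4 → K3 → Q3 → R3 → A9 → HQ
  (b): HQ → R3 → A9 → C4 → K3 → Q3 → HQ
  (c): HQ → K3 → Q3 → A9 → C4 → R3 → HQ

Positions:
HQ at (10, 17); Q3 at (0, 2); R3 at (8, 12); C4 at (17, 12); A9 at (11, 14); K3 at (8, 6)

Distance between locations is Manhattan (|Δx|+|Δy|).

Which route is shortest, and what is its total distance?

(a): 12 + 15 + 12 + 18 + 5 + 4 = 66
(b): 7 + 5 + 8 + 15 + 12 + 25 = 72
(c): 13 + 12 + 23 + 8 + 9 + 7 = 72

66 — (a) is the shortest.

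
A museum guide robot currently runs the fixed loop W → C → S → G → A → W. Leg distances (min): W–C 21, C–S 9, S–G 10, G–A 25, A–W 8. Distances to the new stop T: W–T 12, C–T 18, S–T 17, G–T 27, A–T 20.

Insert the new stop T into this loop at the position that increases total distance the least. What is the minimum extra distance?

Insertion cost between consecutive stops i–j is d(i,T) + d(T,j) − d(i,j):
  between W and C: 12 + 18 − 21 = 9
  between C and S: 18 + 17 − 9 = 26
  between S and G: 17 + 27 − 10 = 34
  between G and A: 27 + 20 − 25 = 22
  between A and W: 20 + 12 − 8 = 24
Cheapest insertion is between W and C, adding 9.
New total = 73 + 9 = 82.

Minimum extra distance: 9 min, inserting T between W and C.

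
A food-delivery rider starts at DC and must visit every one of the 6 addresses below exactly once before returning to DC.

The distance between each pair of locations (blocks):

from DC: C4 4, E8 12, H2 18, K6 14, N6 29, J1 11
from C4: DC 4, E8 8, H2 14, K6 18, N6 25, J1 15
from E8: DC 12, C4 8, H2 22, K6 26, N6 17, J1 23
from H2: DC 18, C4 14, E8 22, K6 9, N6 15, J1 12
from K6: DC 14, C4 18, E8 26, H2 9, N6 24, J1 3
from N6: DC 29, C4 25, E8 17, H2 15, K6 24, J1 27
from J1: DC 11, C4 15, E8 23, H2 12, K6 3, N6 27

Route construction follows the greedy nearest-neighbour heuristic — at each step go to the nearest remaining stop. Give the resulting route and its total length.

Nearest-neighbour total = 67 blocks; route DC → C4 → E8 → N6 → H2 → K6 → J1 → DC.

At DC the remaining stops are C4 4, J1 11, E8 12, K6 14, H2 18, N6 29; go to C4.
At C4 the remaining stops are E8 8, H2 14, J1 15, K6 18, N6 25; go to E8.
At E8 the remaining stops are N6 17, H2 22, J1 23, K6 26; go to N6.
At N6 the remaining stops are H2 15, K6 24, J1 27; go to H2.
At H2 the remaining stops are K6 9, J1 12; go to K6.
At K6 the remaining stops are J1 3; go to J1.
Return J1→DC: 11.
Total = 4 + 8 + 17 + 15 + 9 + 3 + 11 = 67.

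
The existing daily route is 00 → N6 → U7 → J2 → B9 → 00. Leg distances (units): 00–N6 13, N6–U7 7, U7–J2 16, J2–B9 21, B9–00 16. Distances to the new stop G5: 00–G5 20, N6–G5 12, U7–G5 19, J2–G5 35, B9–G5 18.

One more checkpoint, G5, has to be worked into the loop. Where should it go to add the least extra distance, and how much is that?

+19 — insert G5 between 00 and N6.

Insertion cost between consecutive stops i–j is d(i,G5) + d(G5,j) − d(i,j):
  between 00 and N6: 20 + 12 − 13 = 19
  between N6 and U7: 12 + 19 − 7 = 24
  between U7 and J2: 19 + 35 − 16 = 38
  between J2 and B9: 35 + 18 − 21 = 32
  between B9 and 00: 18 + 20 − 16 = 22
Cheapest insertion is between 00 and N6, adding 19.
New total = 73 + 19 = 92.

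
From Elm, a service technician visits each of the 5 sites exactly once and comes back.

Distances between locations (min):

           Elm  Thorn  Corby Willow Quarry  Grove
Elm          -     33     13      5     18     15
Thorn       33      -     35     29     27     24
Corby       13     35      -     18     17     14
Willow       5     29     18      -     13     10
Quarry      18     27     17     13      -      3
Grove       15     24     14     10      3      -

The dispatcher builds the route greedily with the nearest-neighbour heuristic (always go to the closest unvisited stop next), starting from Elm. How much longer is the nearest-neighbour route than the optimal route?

Elm: Willow=5, Corby=13, Grove=15, Quarry=18, Thorn=33 ⇒ Willow
Willow: Grove=10, Quarry=13, Corby=18, Thorn=29 ⇒ Grove
Grove: Quarry=3, Corby=14, Thorn=24 ⇒ Quarry
Quarry: Corby=17, Thorn=27 ⇒ Corby
Corby: Thorn=35 ⇒ Thorn
NN route Elm → Willow → Grove → Quarry → Corby → Thorn → Elm costs 103.
Optimal: Elm → Corby → Quarry → Grove → Thorn → Willow → Elm costs 91 (by enumerating all 60 distinct tours).
Excess = 103 − 91 = 12.

Excess over optimum: 12 min.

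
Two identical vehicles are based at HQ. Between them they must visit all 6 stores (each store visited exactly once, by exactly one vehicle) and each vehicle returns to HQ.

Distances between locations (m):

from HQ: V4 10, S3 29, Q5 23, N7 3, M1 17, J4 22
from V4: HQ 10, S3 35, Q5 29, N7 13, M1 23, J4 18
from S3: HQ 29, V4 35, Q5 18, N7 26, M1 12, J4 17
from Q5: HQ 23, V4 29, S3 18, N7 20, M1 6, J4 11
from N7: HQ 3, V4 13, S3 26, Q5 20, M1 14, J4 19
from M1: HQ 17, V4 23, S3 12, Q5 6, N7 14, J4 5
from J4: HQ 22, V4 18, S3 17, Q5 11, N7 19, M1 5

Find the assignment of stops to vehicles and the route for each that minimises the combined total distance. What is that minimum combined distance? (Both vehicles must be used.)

Minimum combined distance: 92 m.

There are 2^5 − 1 = 31 ways to divide the 6 stops into two non-empty groups. For each, the best each vehicle can do is its own shortest tour through its group:
  {V4} + {S3, Q5, N7, M1, J4}: 20 + 80 = 100
  {S3} + {V4, Q5, N7, M1, J4}: 58 + 62 = 120
  {V4, S3} + {Q5, N7, M1, J4}: 74 + 56 = 130
  {Q5} + {V4, S3, N7, M1, J4}: 46 + 74 = 120
  {V4, Q5} + {S3, N7, M1, J4}: 62 + 68 = 130
  {S3, Q5} + {V4, N7, M1, J4}: 70 + 50 = 120
  … (31 splits in total)
  {N7} + {V4, S3, Q5, M1, J4}: 6 + 86 = 92  ← best
Best: vehicle 1 HQ → N7 → HQ = 6; vehicle 2 HQ → V4 → J4 → S3 → Q5 → M1 → HQ = 86; combined 92.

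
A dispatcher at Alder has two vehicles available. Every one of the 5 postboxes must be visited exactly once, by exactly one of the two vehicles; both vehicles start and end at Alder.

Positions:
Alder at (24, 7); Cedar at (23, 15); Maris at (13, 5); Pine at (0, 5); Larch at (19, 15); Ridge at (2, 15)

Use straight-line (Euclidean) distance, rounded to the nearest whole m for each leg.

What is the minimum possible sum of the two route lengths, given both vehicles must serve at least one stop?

There are 2^4 − 1 = 15 ways to divide the 5 stops into two non-empty groups. For each, the best each vehicle can do is its own shortest tour through its group:
  {Cedar} + {Maris, Pine, Larch, Ridge}: 16 + 60 = 76
  {Maris} + {Cedar, Pine, Larch, Ridge}: 22 + 63 = 85
  {Cedar, Maris} + {Pine, Larch, Ridge}: 33 + 60 = 93
  {Pine} + {Cedar, Maris, Larch, Ridge}: 48 + 55 = 103
  {Cedar, Pine} + {Maris, Larch, Ridge}: 57 + 52 = 109
  {Maris, Pine} + {Cedar, Larch, Ridge}: 48 + 52 = 100
  … (15 splits in total)
Best: vehicle 1 Alder → Cedar → Alder = 16; vehicle 2 Alder → Maris → Pine → Ridge → Larch → Alder = 60; combined 76.

76 m — the smallest possible combined total.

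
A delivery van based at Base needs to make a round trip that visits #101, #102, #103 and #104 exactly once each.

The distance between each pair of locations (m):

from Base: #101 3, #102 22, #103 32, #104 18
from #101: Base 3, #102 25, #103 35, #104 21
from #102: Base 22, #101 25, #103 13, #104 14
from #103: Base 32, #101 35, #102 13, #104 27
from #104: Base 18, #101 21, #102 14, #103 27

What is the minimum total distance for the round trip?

Base - #101 - #102 - #103 - #104 - Base: 3+25+13+27+18 = 86
Base - #101 - #102 - #104 - #103 - Base: 3+25+14+27+32 = 101
Base - #101 - #103 - #102 - #104 - Base: 3+35+13+14+18 = 83
Base - #101 - #103 - #104 - #102 - Base: 3+35+27+14+22 = 101
Base - #101 - #104 - #102 - #103 - Base: 3+21+14+13+32 = 83
Base - #101 - #104 - #103 - #102 - Base: 3+21+27+13+22 = 86
Base - #102 - #101 - #103 - #104 - Base: 22+25+35+27+18 = 127
Base - #102 - #101 - #104 - #103 - Base: 22+25+21+27+32 = 127
Base - #102 - #103 - #101 - #104 - Base: 22+13+35+21+18 = 109
Base - #102 - #104 - #101 - #103 - Base: 22+14+21+35+32 = 124
Base - #103 - #101 - #102 - #104 - Base: 32+35+25+14+18 = 124
Base - #103 - #102 - #101 - #104 - Base: 32+13+25+21+18 = 109
The minimum is 83.
One optimal route: Base → #101 → #103 → #102 → #104 → Base (or its reverse).

Shortest round trip = 83 m.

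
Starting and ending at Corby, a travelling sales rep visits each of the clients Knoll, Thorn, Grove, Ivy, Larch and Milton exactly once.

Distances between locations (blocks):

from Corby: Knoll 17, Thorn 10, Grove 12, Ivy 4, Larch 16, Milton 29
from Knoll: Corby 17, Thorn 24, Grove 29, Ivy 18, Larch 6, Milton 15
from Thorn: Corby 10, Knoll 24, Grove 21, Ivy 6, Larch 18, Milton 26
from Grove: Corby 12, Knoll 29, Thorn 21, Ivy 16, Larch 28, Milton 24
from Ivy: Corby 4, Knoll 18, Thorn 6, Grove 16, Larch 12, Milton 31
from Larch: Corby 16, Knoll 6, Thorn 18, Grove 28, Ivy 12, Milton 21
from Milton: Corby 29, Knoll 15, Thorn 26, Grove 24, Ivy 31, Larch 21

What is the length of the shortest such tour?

Minimum total distance: 85 blocks.

With 6 stops there are 6!/2 = 360 distinct round trips (a route and its reverse cost the same).
Corby → Knoll → Thorn → Grove → Ivy → Larch → Milton → Corby: 17+24+21+16+12+21+29 = 140
Corby → Knoll → Thorn → Grove → Ivy → Milton → Larch → Corby: 17+24+21+16+31+21+16 = 146
Corby → Knoll → Thorn → Grove → Larch → Ivy → Milton → Corby: 17+24+21+28+12+31+29 = 162
Corby → Knoll → Thorn → Grove → Larch → Milton → Ivy → Corby: 17+24+21+28+21+31+4 = 146
Corby → Knoll → Thorn → Grove → Milton → Ivy → Larch → Corby: 17+24+21+24+31+12+16 = 145
Corby → Knoll → Thorn → Grove → Milton → Larch → Ivy → Corby: 17+24+21+24+21+12+4 = 123
Corby → Knoll → Thorn → Ivy → Grove → Larch → Milton → Corby: 17+24+6+16+28+21+29 = 141
Corby → Knoll → Thorn → Ivy → Grove → Milton → Larch → Corby: 17+24+6+16+24+21+16 = 124
… (352 more)
Corby → Thorn → Ivy → Larch → Knoll → Milton → Grove → Corby: 10+6+12+6+15+24+12 = 85  ← best
The minimum is 85.
One optimal route: Corby → Thorn → Ivy → Larch → Knoll → Milton → Grove → Corby (or its reverse).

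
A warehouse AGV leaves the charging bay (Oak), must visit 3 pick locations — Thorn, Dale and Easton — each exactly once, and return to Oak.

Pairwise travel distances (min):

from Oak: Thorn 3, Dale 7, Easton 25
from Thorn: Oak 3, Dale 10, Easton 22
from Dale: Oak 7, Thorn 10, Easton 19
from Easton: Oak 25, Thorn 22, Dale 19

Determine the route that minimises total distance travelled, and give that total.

Shortest round trip = 51 min.

Oak → Thorn → Dale → Easton → Oak: 3+10+19+25 = 57
Oak → Thorn → Easton → Dale → Oak: 3+22+19+7 = 51
Oak → Dale → Thorn → Easton → Oak: 7+10+22+25 = 64
The minimum is 51.
One optimal route: Oak → Thorn → Easton → Dale → Oak (or its reverse).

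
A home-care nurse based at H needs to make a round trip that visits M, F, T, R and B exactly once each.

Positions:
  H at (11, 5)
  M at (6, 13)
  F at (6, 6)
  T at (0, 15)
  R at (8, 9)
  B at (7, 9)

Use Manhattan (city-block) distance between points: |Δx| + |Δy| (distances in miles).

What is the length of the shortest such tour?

With 5 stops there are 5!/2 = 60 distinct round trips (a route and its reverse cost the same).
H-M-F-T-R-B-H: 13+7+15+14+1+8 = 58
H-M-F-T-B-R-H: 13+7+15+13+1+7 = 56
H-M-F-R-T-B-H: 13+7+5+14+13+8 = 60
H-M-F-R-B-T-H: 13+7+5+1+13+21 = 60
H-M-F-B-T-R-H: 13+7+4+13+14+7 = 58
H-M-F-B-R-T-H: 13+7+4+1+14+21 = 60
H-M-T-F-R-B-H: 13+8+15+5+1+8 = 50
H-M-T-F-B-R-H: 13+8+15+4+1+7 = 48
H-M-T-R-F-B-H: 13+8+14+5+4+8 = 52
H-M-T-R-B-F-H: 13+8+14+1+4+6 = 46
H-M-T-B-F-R-H: 13+8+13+4+5+7 = 50
H-M-T-B-R-F-H: 13+8+13+1+5+6 = 46
H-M-R-F-T-B-H: 13+6+5+15+13+8 = 60
H-M-R-F-B-T-H: 13+6+5+4+13+21 = 62
… (46 more)
H-F-M-T-B-R-H: 6+7+8+13+1+7 = 42  ← best
The minimum is 42.
One optimal route: H → F → M → T → B → R → H (or its reverse).

Minimum total distance: 42 miles.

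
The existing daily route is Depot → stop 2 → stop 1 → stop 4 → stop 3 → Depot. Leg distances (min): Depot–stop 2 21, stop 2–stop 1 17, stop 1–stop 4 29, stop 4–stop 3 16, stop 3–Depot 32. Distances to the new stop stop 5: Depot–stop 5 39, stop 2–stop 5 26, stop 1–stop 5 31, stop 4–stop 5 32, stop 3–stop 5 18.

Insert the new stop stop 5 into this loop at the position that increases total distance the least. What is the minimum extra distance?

Minimum extra distance: 25 min, inserting stop 5 between stop 3 and Depot.

Insertion cost between consecutive stops i–j is d(i,stop 5) + d(stop 5,j) − d(i,j):
  between Depot and stop 2: 39 + 26 − 21 = 44
  between stop 2 and stop 1: 26 + 31 − 17 = 40
  between stop 1 and stop 4: 31 + 32 − 29 = 34
  between stop 4 and stop 3: 32 + 18 − 16 = 34
  between stop 3 and Depot: 18 + 39 − 32 = 25
Cheapest insertion is between stop 3 and Depot, adding 25.
New total = 115 + 25 = 140.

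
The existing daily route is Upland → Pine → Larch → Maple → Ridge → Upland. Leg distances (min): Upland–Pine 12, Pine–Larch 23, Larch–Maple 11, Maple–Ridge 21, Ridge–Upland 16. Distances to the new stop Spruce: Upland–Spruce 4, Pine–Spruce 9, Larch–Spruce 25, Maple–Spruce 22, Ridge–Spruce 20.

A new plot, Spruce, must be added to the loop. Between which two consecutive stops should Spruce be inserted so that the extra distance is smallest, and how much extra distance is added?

Minimum extra distance: 1 min, inserting Spruce between Upland and Pine.

Insertion cost between consecutive stops i–j is d(i,Spruce) + d(Spruce,j) − d(i,j):
  between Upland and Pine: 4 + 9 − 12 = 1
  between Pine and Larch: 9 + 25 − 23 = 11
  between Larch and Maple: 25 + 22 − 11 = 36
  between Maple and Ridge: 22 + 20 − 21 = 21
  between Ridge and Upland: 20 + 4 − 16 = 8
Cheapest insertion is between Upland and Pine, adding 1.
New total = 83 + 1 = 84.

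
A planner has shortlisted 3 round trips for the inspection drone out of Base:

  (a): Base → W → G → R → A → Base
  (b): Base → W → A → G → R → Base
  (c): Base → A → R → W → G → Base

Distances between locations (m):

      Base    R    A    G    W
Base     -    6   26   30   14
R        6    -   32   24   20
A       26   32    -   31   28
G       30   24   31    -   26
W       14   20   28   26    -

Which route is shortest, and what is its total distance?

(a): 14 + 26 + 24 + 32 + 26 = 122
(b): 14 + 28 + 31 + 24 + 6 = 103
(c): 26 + 32 + 20 + 26 + 30 = 134

103 m — (b) is the shortest.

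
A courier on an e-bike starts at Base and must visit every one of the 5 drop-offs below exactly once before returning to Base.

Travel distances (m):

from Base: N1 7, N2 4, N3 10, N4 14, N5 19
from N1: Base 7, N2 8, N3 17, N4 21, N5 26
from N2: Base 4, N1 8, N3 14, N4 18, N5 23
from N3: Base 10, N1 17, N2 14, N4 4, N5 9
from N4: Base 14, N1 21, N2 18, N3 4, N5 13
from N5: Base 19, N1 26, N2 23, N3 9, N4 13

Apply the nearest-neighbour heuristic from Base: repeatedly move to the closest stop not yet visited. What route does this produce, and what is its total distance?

At Base the remaining stops are N2 4, N1 7, N3 10, N4 14, N5 19; go to N2.
At N2 the remaining stops are N1 8, N3 14, N4 18, N5 23; go to N1.
At N1 the remaining stops are N3 17, N4 21, N5 26; go to N3.
At N3 the remaining stops are N4 4, N5 9; go to N4.
At N4 the remaining stops are N5 13; go to N5.
Return N5→Base: 19.
Total = 4 + 8 + 17 + 4 + 13 + 19 = 65.

Total distance 65 m via the nearest-neighbour route Base → N2 → N1 → N3 → N4 → N5 → Base.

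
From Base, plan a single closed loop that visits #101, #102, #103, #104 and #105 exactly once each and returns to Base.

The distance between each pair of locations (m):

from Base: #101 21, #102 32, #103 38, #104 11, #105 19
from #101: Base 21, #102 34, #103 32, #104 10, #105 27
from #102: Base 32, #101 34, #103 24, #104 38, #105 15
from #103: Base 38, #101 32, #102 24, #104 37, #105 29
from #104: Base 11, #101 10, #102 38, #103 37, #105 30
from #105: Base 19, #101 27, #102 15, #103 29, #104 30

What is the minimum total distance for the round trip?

Minimum total distance: 111 m.

There are 60 distinct closed tours to check (reversals are equivalent).
Base→#101→#102→#103→#104→#105→Base: 21+34+24+37+30+19 = 165
Base→#101→#102→#103→#105→#104→Base: 21+34+24+29+30+11 = 149
Base→#101→#102→#104→#103→#105→Base: 21+34+38+37+29+19 = 178
Base→#101→#102→#104→#105→#103→Base: 21+34+38+30+29+38 = 190
Base→#101→#102→#105→#103→#104→Base: 21+34+15+29+37+11 = 147
Base→#101→#102→#105→#104→#103→Base: 21+34+15+30+37+38 = 175
Base→#101→#103→#102→#104→#105→Base: 21+32+24+38+30+19 = 164
Base→#101→#103→#102→#105→#104→Base: 21+32+24+15+30+11 = 133
Base→#101→#103→#104→#102→#105→Base: 21+32+37+38+15+19 = 162
Base→#101→#103→#104→#105→#102→Base: 21+32+37+30+15+32 = 167
Base→#101→#103→#105→#102→#104→Base: 21+32+29+15+38+11 = 146
Base→#101→#103→#105→#104→#102→Base: 21+32+29+30+38+32 = 182
Base→#101→#104→#102→#103→#105→Base: 21+10+38+24+29+19 = 141
Base→#101→#104→#102→#105→#103→Base: 21+10+38+15+29+38 = 151
… (46 more)
Base→#104→#101→#103→#102→#105→Base: 11+10+32+24+15+19 = 111  ← best
The minimum is 111.
One optimal route: Base → #104 → #101 → #103 → #102 → #105 → Base (or its reverse).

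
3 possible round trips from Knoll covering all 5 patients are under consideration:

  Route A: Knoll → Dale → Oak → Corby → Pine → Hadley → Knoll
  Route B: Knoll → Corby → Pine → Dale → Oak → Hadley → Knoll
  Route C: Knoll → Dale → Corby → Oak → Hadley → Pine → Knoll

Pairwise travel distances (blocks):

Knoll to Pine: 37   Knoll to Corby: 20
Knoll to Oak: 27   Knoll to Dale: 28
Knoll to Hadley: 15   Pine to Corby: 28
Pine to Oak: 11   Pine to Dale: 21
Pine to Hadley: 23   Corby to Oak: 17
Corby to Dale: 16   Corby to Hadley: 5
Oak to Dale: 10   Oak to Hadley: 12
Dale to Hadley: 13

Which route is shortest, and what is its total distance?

Shortest is Route B, total 106 blocks.

Route A: 28 + 10 + 17 + 28 + 23 + 15 = 121
Route B: 20 + 28 + 21 + 10 + 12 + 15 = 106
Route C: 28 + 16 + 17 + 12 + 23 + 37 = 133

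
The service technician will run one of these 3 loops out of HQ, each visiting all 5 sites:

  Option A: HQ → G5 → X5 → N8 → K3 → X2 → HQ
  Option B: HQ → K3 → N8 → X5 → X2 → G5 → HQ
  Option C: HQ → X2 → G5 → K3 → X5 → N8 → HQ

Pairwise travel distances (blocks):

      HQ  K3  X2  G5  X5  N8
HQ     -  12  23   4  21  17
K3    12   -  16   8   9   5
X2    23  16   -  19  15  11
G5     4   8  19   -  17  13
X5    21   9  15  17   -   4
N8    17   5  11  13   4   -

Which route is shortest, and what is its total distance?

Shortest is Option B, total 59 blocks.

Option A: 4 + 17 + 4 + 5 + 16 + 23 = 69
Option B: 12 + 5 + 4 + 15 + 19 + 4 = 59
Option C: 23 + 19 + 8 + 9 + 4 + 17 = 80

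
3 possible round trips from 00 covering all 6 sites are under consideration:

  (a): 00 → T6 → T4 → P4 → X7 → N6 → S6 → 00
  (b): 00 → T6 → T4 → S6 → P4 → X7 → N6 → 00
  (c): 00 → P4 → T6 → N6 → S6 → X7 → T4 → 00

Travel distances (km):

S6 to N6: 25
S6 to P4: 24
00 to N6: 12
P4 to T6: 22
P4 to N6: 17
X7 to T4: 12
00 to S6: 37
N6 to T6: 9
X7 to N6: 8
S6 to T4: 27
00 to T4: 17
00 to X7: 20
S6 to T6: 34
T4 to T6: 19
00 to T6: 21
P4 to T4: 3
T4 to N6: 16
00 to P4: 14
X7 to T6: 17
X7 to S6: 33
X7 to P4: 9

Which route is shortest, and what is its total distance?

(a): 21 + 19 + 3 + 9 + 8 + 25 + 37 = 122
(b): 21 + 19 + 27 + 24 + 9 + 8 + 12 = 120
(c): 14 + 22 + 9 + 25 + 33 + 12 + 17 = 132

120 km — (b) is the shortest.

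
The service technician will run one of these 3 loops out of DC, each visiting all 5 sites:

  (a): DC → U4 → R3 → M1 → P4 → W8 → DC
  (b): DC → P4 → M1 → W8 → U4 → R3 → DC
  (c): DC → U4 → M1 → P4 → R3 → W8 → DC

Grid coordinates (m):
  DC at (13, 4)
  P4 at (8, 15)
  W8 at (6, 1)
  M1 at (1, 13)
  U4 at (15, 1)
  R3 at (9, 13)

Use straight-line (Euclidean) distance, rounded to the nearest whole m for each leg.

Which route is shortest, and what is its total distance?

Shortest is (c), total 51 m.

(a): 4 + 13 + 8 + 7 + 14 + 8 = 54
(b): 12 + 7 + 13 + 9 + 13 + 10 = 64
(c): 4 + 18 + 7 + 2 + 12 + 8 = 51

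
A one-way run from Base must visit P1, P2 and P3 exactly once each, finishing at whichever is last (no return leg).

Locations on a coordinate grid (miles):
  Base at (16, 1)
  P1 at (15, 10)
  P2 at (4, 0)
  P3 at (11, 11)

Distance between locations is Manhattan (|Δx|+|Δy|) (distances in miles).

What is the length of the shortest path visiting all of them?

Shortest open route: 33 miles.

There are 3! = 6 possible orderings.
Base - P1 - P2 - P3: 10+21+18 = 49
Base - P1 - P3 - P2: 10+5+18 = 33
Base - P2 - P1 - P3: 13+21+5 = 39
Base - P2 - P3 - P1: 13+18+5 = 36
Base - P3 - P1 - P2: 15+5+21 = 41
Base - P3 - P2 - P1: 15+18+21 = 54
The minimum is 33.
One shortest path: Base → P1 → P3 → P2.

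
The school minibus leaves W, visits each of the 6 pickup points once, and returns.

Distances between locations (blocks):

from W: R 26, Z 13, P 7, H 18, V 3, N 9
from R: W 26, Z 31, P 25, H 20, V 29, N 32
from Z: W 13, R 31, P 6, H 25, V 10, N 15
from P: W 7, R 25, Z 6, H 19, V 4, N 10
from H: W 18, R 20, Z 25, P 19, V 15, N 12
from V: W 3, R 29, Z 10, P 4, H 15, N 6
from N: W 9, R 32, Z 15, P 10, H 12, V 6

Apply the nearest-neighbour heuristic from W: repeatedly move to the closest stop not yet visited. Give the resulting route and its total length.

Nearest-neighbour total = 86 blocks; route W → V → P → Z → N → H → R → W.

At W the remaining stops are V 3, P 7, N 9, Z 13, H 18, R 26; go to V.
At V the remaining stops are P 4, N 6, Z 10, H 15, R 29; go to P.
At P the remaining stops are Z 6, N 10, H 19, R 25; go to Z.
At Z the remaining stops are N 15, H 25, R 31; go to N.
At N the remaining stops are H 12, R 32; go to H.
At H the remaining stops are R 20; go to R.
Return R→W: 26.
Total = 3 + 4 + 6 + 15 + 12 + 20 + 26 = 86.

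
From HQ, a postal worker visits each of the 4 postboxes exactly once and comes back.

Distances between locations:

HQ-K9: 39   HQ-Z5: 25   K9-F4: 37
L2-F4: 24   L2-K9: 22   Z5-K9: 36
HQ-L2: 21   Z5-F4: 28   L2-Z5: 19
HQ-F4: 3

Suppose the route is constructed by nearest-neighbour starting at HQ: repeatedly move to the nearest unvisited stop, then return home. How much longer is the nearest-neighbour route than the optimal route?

The nearest-neighbour route is 15 longer than optimal.

From HQ: F4=3, L2=21, Z5=25, K9=39 → choose F4 (3).
From F4: L2=24, Z5=28, K9=37 → choose L2 (24).
From L2: Z5=19, K9=22 → choose Z5 (19).
From Z5: K9=36 → choose K9 (36).
NN route HQ → F4 → L2 → Z5 → K9 → HQ costs 121.
Optimal: HQ → Z5 → L2 → K9 → F4 → HQ costs 106 (by enumerating all 12 distinct tours).
Excess = 121 − 106 = 15.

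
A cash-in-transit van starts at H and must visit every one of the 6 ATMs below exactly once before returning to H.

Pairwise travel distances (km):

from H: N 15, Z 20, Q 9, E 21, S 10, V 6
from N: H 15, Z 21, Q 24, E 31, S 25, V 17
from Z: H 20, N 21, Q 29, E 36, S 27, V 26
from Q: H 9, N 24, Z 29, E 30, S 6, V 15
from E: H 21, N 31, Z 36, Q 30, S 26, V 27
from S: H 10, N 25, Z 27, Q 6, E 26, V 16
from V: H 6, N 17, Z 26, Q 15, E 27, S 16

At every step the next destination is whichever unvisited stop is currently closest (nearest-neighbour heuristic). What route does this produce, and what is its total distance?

From H: distances to unvisited — V=6, Q=9, S=10, N=15, Z=20, E=21. Nearest is V (6).
From V: distances to unvisited — Q=15, S=16, N=17, Z=26, E=27. Nearest is Q (15).
From Q: distances to unvisited — S=6, N=24, Z=29, E=30. Nearest is S (6).
From S: distances to unvisited — N=25, E=26, Z=27. Nearest is N (25).
From N: distances to unvisited — Z=21, E=31. Nearest is Z (21).
From Z: distances to unvisited — E=36. Nearest is E (36).
Return E→H: 21.
Total = 6 + 15 + 6 + 25 + 21 + 36 + 21 = 130.

Nearest-neighbour total = 130 km; route H → V → Q → S → N → Z → E → H.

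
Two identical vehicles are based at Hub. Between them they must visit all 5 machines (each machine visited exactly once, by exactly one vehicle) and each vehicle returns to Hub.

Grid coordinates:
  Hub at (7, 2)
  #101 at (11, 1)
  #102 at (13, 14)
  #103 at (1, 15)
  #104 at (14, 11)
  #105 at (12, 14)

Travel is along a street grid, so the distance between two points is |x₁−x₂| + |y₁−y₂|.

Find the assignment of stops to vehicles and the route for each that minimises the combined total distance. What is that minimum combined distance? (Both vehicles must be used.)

Check every non-empty split of the stops between the two vehicles; for each half take its own optimal tour:
  {#101} + {#102, #103, #104, #105}: 10 + 52 = 62
  {#102} + {#101, #103, #104, #105}: 36 + 54 = 90
  {#101, #102} + {#103, #104, #105}: 38 + 52 = 90
  {#103} + {#101, #102, #104, #105}: 38 + 40 = 78
  {#101, #103} + {#102, #104, #105}: 48 + 38 = 86
  {#102, #103} + {#101, #104, #105}: 50 + 40 = 90
  … (15 splits in total)
Best: vehicle 1 Hub → #101 → Hub = 10; vehicle 2 Hub → #103 → #105 → #102 → #104 → Hub = 52; combined 62.

62 — the smallest possible combined total.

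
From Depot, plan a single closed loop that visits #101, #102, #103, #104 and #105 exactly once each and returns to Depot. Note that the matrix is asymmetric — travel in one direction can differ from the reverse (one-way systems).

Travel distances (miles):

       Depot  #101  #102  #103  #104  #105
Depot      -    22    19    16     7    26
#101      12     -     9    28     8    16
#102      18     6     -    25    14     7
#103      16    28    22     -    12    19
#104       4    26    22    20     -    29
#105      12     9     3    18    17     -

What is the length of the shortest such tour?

Depot - #101 - #102 - #103 - #104 - #105 - Depot: 22+9+25+12+29+12 = 109
Depot - #101 - #102 - #103 - #105 - #104 - Depot: 22+9+25+19+17+4 = 96
Depot - #101 - #102 - #104 - #103 - #105 - Depot: 22+9+14+20+19+12 = 96
Depot - #101 - #102 - #104 - #105 - #103 - Depot: 22+9+14+29+18+16 = 108
Depot - #101 - #102 - #105 - #103 - #104 - Depot: 22+9+7+18+12+4 = 72
Depot - #101 - #102 - #105 - #104 - #103 - Depot: 22+9+7+17+20+16 = 91
Depot - #101 - #103 - #102 - #104 - #105 - Depot: 22+28+22+14+29+12 = 127
Depot - #101 - #103 - #102 - #105 - #104 - Depot: 22+28+22+7+17+4 = 100
Depot - #101 - #103 - #104 - #102 - #105 - Depot: 22+28+12+22+7+12 = 103
Depot - #101 - #103 - #104 - #105 - #102 - Depot: 22+28+12+29+3+18 = 112
Depot - #101 - #103 - #105 - #102 - #104 - Depot: 22+28+19+3+14+4 = 90
Depot - #101 - #103 - #105 - #104 - #102 - Depot: 22+28+19+17+22+18 = 126
Depot - #101 - #104 - #102 - #103 - #105 - Depot: 22+8+22+25+19+12 = 108
Depot - #101 - #104 - #102 - #105 - #103 - Depot: 22+8+22+7+18+16 = 93
… (106 more)
Depot - #103 - #105 - #102 - #101 - #104 - Depot: 16+19+3+6+8+4 = 56  ← best
The minimum is 56.
One optimal route: Depot → #103 → #105 → #102 → #101 → #104 → Depot.

56 miles — the shortest possible round trip.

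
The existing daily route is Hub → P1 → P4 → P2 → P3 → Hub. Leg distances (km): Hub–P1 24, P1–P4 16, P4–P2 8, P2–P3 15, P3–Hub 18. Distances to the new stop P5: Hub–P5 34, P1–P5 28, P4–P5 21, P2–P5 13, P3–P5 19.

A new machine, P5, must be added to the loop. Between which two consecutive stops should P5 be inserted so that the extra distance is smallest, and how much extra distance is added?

Insertion cost between consecutive stops i–j is d(i,P5) + d(P5,j) − d(i,j):
  between Hub and P1: 34 + 28 − 24 = 38
  between P1 and P4: 28 + 21 − 16 = 33
  between P4 and P2: 21 + 13 − 8 = 26
  between P2 and P3: 13 + 19 − 15 = 17
  between P3 and Hub: 19 + 34 − 18 = 35
Cheapest insertion is between P2 and P3, adding 17.
New total = 81 + 17 = 98.

Minimum extra distance: 17 km, inserting P5 between P2 and P3.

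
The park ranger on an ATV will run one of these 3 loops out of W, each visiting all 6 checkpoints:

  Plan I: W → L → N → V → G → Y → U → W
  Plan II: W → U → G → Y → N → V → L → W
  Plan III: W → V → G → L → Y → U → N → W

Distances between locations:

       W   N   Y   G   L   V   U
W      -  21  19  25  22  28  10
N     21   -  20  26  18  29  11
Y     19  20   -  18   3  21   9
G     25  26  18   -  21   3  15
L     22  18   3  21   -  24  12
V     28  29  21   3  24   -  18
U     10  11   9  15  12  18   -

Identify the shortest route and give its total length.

Plan I: 22 + 18 + 29 + 3 + 18 + 9 + 10 = 109
Plan II: 10 + 15 + 18 + 20 + 29 + 24 + 22 = 138
Plan III: 28 + 3 + 21 + 3 + 9 + 11 + 21 = 96

Shortest is Plan III, total 96.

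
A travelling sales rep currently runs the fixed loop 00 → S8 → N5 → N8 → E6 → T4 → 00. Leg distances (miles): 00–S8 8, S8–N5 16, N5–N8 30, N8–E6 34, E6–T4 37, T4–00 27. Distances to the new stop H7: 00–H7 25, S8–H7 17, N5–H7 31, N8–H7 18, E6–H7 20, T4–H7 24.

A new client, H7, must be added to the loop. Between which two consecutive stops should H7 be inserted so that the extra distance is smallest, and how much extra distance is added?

+4 miles — insert H7 between N8 and E6.

Insertion cost between consecutive stops i–j is d(i,H7) + d(H7,j) − d(i,j):
  between 00 and S8: 25 + 17 − 8 = 34
  between S8 and N5: 17 + 31 − 16 = 32
  between N5 and N8: 31 + 18 − 30 = 19
  between N8 and E6: 18 + 20 − 34 = 4
  between E6 and T4: 20 + 24 − 37 = 7
  between T4 and 00: 24 + 25 − 27 = 22
Cheapest insertion is between N8 and E6, adding 4.
New total = 152 + 4 = 156.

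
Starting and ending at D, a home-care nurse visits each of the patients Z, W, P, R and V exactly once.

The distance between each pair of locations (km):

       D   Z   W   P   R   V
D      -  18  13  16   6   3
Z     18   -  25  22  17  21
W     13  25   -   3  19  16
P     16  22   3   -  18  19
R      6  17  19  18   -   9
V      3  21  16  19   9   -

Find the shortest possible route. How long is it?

Shortest round trip = 67 km.

With 5 stops there are 5!/2 = 60 distinct round trips (a route and its reverse cost the same).
D-Z-W-P-R-V-D: 18+25+3+18+9+3 = 76
D-Z-W-P-V-R-D: 18+25+3+19+9+6 = 80
D-Z-W-R-P-V-D: 18+25+19+18+19+3 = 102
D-Z-W-R-V-P-D: 18+25+19+9+19+16 = 106
D-Z-W-V-P-R-D: 18+25+16+19+18+6 = 102
D-Z-W-V-R-P-D: 18+25+16+9+18+16 = 102
D-Z-P-W-R-V-D: 18+22+3+19+9+3 = 74
D-Z-P-W-V-R-D: 18+22+3+16+9+6 = 74
D-Z-P-R-W-V-D: 18+22+18+19+16+3 = 96
D-Z-P-R-V-W-D: 18+22+18+9+16+13 = 96
D-Z-P-V-W-R-D: 18+22+19+16+19+6 = 100
D-Z-P-V-R-W-D: 18+22+19+9+19+13 = 100
D-Z-R-W-P-V-D: 18+17+19+3+19+3 = 79
D-Z-R-W-V-P-D: 18+17+19+16+19+16 = 105
… (46 more)
D-W-P-Z-R-V-D: 13+3+22+17+9+3 = 67  ← best
The minimum is 67.
One optimal route: D → W → P → Z → R → V → D (or its reverse).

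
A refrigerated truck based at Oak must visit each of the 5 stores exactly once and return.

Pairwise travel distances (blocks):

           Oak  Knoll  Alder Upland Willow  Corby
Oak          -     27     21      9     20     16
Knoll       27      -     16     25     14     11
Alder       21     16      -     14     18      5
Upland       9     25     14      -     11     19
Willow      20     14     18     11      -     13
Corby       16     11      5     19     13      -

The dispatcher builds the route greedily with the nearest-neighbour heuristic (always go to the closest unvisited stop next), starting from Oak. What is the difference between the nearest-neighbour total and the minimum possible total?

Oak: Upland=9, Corby=16, Willow=20, Alder=21, Knoll=27 ⇒ Upland
Upland: Willow=11, Alder=14, Corby=19, Knoll=25 ⇒ Willow
Willow: Corby=13, Knoll=14, Alder=18 ⇒ Corby
Corby: Alder=5, Knoll=11 ⇒ Alder
Alder: Knoll=16 ⇒ Knoll
NN route Oak → Upland → Willow → Corby → Alder → Knoll → Oak costs 81.
Optimal: Oak → Alder → Corby → Knoll → Willow → Upland → Oak costs 71 (by enumerating all 60 distinct tours).
Excess = 81 − 71 = 10.

The nearest-neighbour route is 10 blocks longer than optimal.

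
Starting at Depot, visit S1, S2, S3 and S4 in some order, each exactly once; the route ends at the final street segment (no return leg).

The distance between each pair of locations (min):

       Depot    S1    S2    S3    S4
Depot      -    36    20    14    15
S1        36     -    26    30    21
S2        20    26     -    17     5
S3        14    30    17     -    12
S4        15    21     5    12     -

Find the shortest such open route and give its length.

There are 4! = 24 possible orderings.
Depot→S1→S2→S3→S4: 36+26+17+12 = 91
Depot→S1→S2→S4→S3: 36+26+5+12 = 79
Depot→S1→S3→S2→S4: 36+30+17+5 = 88
Depot→S1→S3→S4→S2: 36+30+12+5 = 83
Depot→S1→S4→S2→S3: 36+21+5+17 = 79
Depot→S1→S4→S3→S2: 36+21+12+17 = 86
Depot→S2→S1→S3→S4: 20+26+30+12 = 88
Depot→S2→S1→S4→S3: 20+26+21+12 = 79
Depot→S2→S3→S1→S4: 20+17+30+21 = 88
Depot→S2→S3→S4→S1: 20+17+12+21 = 70
Depot→S2→S4→S1→S3: 20+5+21+30 = 76
Depot→S2→S4→S3→S1: 20+5+12+30 = 67
Depot→S3→S1→S2→S4: 14+30+26+5 = 75
Depot→S3→S1→S4→S2: 14+30+21+5 = 70
… (10 more)
Depot→S3→S2→S4→S1: 14+17+5+21 = 57  ← best
The minimum is 57.
One shortest path: Depot → S3 → S2 → S4 → S1.

Minimum one-way distance = 57 min.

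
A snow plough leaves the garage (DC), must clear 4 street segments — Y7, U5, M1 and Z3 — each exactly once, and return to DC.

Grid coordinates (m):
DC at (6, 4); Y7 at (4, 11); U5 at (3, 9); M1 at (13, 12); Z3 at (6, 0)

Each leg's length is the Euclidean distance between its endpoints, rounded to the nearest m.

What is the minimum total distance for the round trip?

DC→Y7→U5→M1→Z3→DC: 7+2+10+14+4 = 37
DC→Y7→U5→Z3→M1→DC: 7+2+9+14+11 = 43
DC→Y7→M1→U5→Z3→DC: 7+9+10+9+4 = 39
DC→Y7→M1→Z3→U5→DC: 7+9+14+9+6 = 45
DC→Y7→Z3→U5→M1→DC: 7+11+9+10+11 = 48
DC→Y7→Z3→M1→U5→DC: 7+11+14+10+6 = 48
DC→U5→Y7→M1→Z3→DC: 6+2+9+14+4 = 35
DC→U5→Y7→Z3→M1→DC: 6+2+11+14+11 = 44
DC→U5→M1→Y7→Z3→DC: 6+10+9+11+4 = 40
DC→U5→Z3→Y7→M1→DC: 6+9+11+9+11 = 46
DC→M1→Y7→U5→Z3→DC: 11+9+2+9+4 = 35
DC→M1→U5→Y7→Z3→DC: 11+10+2+11+4 = 38
The minimum is 35.
One optimal route: DC → U5 → Y7 → M1 → Z3 → DC (or its reverse).

Minimum total distance: 35 m.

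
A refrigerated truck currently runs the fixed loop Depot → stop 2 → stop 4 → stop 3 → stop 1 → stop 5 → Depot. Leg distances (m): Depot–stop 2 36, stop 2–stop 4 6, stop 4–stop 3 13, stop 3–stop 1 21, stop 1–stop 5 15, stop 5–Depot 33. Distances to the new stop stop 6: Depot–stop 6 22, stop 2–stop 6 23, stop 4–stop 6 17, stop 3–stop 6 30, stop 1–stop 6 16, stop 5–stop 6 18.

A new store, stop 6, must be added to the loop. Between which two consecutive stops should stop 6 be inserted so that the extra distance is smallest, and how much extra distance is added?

+7 m — insert stop 6 between stop 5 and Depot.

Insertion cost between consecutive stops i–j is d(i,stop 6) + d(stop 6,j) − d(i,j):
  between Depot and stop 2: 22 + 23 − 36 = 9
  between stop 2 and stop 4: 23 + 17 − 6 = 34
  between stop 4 and stop 3: 17 + 30 − 13 = 34
  between stop 3 and stop 1: 30 + 16 − 21 = 25
  between stop 1 and stop 5: 16 + 18 − 15 = 19
  between stop 5 and Depot: 18 + 22 − 33 = 7
Cheapest insertion is between stop 5 and Depot, adding 7.
New total = 124 + 7 = 131.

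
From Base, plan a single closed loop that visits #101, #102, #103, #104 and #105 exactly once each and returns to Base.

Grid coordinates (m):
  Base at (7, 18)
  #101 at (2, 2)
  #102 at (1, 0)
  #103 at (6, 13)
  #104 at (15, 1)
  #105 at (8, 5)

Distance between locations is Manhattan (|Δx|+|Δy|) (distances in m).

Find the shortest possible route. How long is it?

Minimum total distance: 64 m.

There are 60 distinct closed tours to check (reversals are equivalent).
Base-#101-#102-#103-#104-#105-Base: 21+3+18+21+11+14 = 88
Base-#101-#102-#103-#105-#104-Base: 21+3+18+10+11+25 = 88
Base-#101-#102-#104-#103-#105-Base: 21+3+15+21+10+14 = 84
Base-#101-#102-#104-#105-#103-Base: 21+3+15+11+10+6 = 66
Base-#101-#102-#105-#103-#104-Base: 21+3+12+10+21+25 = 92
Base-#101-#102-#105-#104-#103-Base: 21+3+12+11+21+6 = 74
Base-#101-#103-#102-#104-#105-Base: 21+15+18+15+11+14 = 94
Base-#101-#103-#102-#105-#104-Base: 21+15+18+12+11+25 = 102
Base-#101-#103-#104-#102-#105-Base: 21+15+21+15+12+14 = 98
Base-#101-#103-#104-#105-#102-Base: 21+15+21+11+12+24 = 104
Base-#101-#103-#105-#102-#104-Base: 21+15+10+12+15+25 = 98
Base-#101-#103-#105-#104-#102-Base: 21+15+10+11+15+24 = 96
Base-#101-#104-#102-#103-#105-Base: 21+14+15+18+10+14 = 92
Base-#101-#104-#102-#105-#103-Base: 21+14+15+12+10+6 = 78
… (46 more)
Base-#103-#101-#102-#104-#105-Base: 6+15+3+15+11+14 = 64  ← best
The minimum is 64.
One optimal route: Base → #103 → #101 → #102 → #104 → #105 → Base (or its reverse).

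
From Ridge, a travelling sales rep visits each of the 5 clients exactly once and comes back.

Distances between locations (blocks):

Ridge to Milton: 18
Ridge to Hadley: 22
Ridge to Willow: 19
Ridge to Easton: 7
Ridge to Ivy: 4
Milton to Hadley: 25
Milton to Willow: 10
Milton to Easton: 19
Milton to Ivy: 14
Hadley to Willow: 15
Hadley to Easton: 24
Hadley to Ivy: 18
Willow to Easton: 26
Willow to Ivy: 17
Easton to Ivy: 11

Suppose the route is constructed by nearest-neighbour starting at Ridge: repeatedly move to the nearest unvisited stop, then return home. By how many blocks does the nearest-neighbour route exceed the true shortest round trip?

From Ridge: Ivy=4, Easton=7, Milton=18, Willow=19, Hadley=22 → choose Ivy (4).
From Ivy: Easton=11, Milton=14, Willow=17, Hadley=18 → choose Easton (11).
From Easton: Milton=19, Hadley=24, Willow=26 → choose Milton (19).
From Milton: Willow=10, Hadley=25 → choose Willow (10).
From Willow: Hadley=15 → choose Hadley (15).
NN route Ridge → Ivy → Easton → Milton → Willow → Hadley → Ridge costs 81.
Optimal: Ridge → Easton → Milton → Willow → Hadley → Ivy → Ridge costs 73 (by enumerating all 60 distinct tours).
Excess = 81 − 73 = 8.

Excess over optimum: 8 blocks.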